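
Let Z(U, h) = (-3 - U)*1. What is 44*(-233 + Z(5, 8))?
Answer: -10604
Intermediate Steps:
Z(U, h) = -3 - U
44*(-233 + Z(5, 8)) = 44*(-233 + (-3 - 1*5)) = 44*(-233 + (-3 - 5)) = 44*(-233 - 8) = 44*(-241) = -10604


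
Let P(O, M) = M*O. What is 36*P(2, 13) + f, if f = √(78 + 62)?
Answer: 936 + 2*√35 ≈ 947.83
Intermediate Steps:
f = 2*√35 (f = √140 = 2*√35 ≈ 11.832)
36*P(2, 13) + f = 36*(13*2) + 2*√35 = 36*26 + 2*√35 = 936 + 2*√35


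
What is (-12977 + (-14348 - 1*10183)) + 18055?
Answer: -19453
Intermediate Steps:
(-12977 + (-14348 - 1*10183)) + 18055 = (-12977 + (-14348 - 10183)) + 18055 = (-12977 - 24531) + 18055 = -37508 + 18055 = -19453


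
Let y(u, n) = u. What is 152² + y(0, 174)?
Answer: 23104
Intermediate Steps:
152² + y(0, 174) = 152² + 0 = 23104 + 0 = 23104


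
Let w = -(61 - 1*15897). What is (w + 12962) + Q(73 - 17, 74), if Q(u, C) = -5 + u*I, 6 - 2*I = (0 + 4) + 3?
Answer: 28765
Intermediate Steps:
w = 15836 (w = -(61 - 15897) = -1*(-15836) = 15836)
I = -1/2 (I = 3 - ((0 + 4) + 3)/2 = 3 - (4 + 3)/2 = 3 - 1/2*7 = 3 - 7/2 = -1/2 ≈ -0.50000)
Q(u, C) = -5 - u/2 (Q(u, C) = -5 + u*(-1/2) = -5 - u/2)
(w + 12962) + Q(73 - 17, 74) = (15836 + 12962) + (-5 - (73 - 17)/2) = 28798 + (-5 - 1/2*56) = 28798 + (-5 - 28) = 28798 - 33 = 28765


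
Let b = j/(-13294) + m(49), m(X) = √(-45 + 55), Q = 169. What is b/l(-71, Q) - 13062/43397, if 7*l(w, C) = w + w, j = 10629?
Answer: -21428897385/81922599956 - 7*√10/142 ≈ -0.41746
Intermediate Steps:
l(w, C) = 2*w/7 (l(w, C) = (w + w)/7 = (2*w)/7 = 2*w/7)
m(X) = √10
b = -10629/13294 + √10 (b = 10629/(-13294) + √10 = 10629*(-1/13294) + √10 = -10629/13294 + √10 ≈ 2.3627)
b/l(-71, Q) - 13062/43397 = (-10629/13294 + √10)/(((2/7)*(-71))) - 13062/43397 = (-10629/13294 + √10)/(-142/7) - 13062*1/43397 = (-10629/13294 + √10)*(-7/142) - 13062/43397 = (74403/1887748 - 7*√10/142) - 13062/43397 = -21428897385/81922599956 - 7*√10/142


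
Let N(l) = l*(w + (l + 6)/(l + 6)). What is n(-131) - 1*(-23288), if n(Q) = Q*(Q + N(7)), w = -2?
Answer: 41366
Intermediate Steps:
N(l) = -l (N(l) = l*(-2 + (l + 6)/(l + 6)) = l*(-2 + (6 + l)/(6 + l)) = l*(-2 + 1) = l*(-1) = -l)
n(Q) = Q*(-7 + Q) (n(Q) = Q*(Q - 1*7) = Q*(Q - 7) = Q*(-7 + Q))
n(-131) - 1*(-23288) = -131*(-7 - 131) - 1*(-23288) = -131*(-138) + 23288 = 18078 + 23288 = 41366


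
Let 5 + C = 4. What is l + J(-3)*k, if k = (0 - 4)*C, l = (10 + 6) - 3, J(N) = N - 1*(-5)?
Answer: 21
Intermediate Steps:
J(N) = 5 + N (J(N) = N + 5 = 5 + N)
C = -1 (C = -5 + 4 = -1)
l = 13 (l = 16 - 3 = 13)
k = 4 (k = (0 - 4)*(-1) = -4*(-1) = 4)
l + J(-3)*k = 13 + (5 - 3)*4 = 13 + 2*4 = 13 + 8 = 21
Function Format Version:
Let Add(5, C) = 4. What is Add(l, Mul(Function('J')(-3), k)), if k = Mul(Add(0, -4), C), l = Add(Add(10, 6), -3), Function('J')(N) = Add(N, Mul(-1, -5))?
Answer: 21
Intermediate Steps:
Function('J')(N) = Add(5, N) (Function('J')(N) = Add(N, 5) = Add(5, N))
C = -1 (C = Add(-5, 4) = -1)
l = 13 (l = Add(16, -3) = 13)
k = 4 (k = Mul(Add(0, -4), -1) = Mul(-4, -1) = 4)
Add(l, Mul(Function('J')(-3), k)) = Add(13, Mul(Add(5, -3), 4)) = Add(13, Mul(2, 4)) = Add(13, 8) = 21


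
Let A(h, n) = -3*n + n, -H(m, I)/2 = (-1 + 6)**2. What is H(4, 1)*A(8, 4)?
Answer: 400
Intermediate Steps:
H(m, I) = -50 (H(m, I) = -2*(-1 + 6)**2 = -2*5**2 = -2*25 = -50)
A(h, n) = -2*n
H(4, 1)*A(8, 4) = -(-100)*4 = -50*(-8) = 400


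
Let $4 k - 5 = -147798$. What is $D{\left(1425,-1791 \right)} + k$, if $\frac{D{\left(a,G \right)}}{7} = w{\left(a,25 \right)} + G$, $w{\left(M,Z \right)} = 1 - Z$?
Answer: $- \frac{198613}{4} \approx -49653.0$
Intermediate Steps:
$D{\left(a,G \right)} = -168 + 7 G$ ($D{\left(a,G \right)} = 7 \left(\left(1 - 25\right) + G\right) = 7 \left(-24 + G\right) = -168 + 7 G$)
$k = - \frac{147793}{4}$ ($k = \frac{5}{4} + \frac{1}{4} \left(-147798\right) = \frac{5}{4} - \frac{73899}{2} = - \frac{147793}{4} \approx -36948.0$)
$D{\left(1425,-1791 \right)} + k = \left(-168 + 7 \left(-1791\right)\right) - \frac{147793}{4} = \left(-168 - 12537\right) - \frac{147793}{4} = -12705 - \frac{147793}{4} = - \frac{198613}{4}$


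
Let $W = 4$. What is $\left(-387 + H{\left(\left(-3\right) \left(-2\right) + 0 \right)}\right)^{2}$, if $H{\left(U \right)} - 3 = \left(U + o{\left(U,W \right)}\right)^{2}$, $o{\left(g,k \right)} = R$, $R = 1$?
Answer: $112225$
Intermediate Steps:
$o{\left(g,k \right)} = 1$
$H{\left(U \right)} = 3 + \left(1 + U\right)^{2}$ ($H{\left(U \right)} = 3 + \left(U + 1\right)^{2} = 3 + \left(1 + U\right)^{2}$)
$\left(-387 + H{\left(\left(-3\right) \left(-2\right) + 0 \right)}\right)^{2} = \left(-387 + \left(3 + \left(1 + \left(\left(-3\right) \left(-2\right) + 0\right)\right)^{2}\right)\right)^{2} = \left(-387 + \left(3 + \left(1 + \left(6 + 0\right)\right)^{2}\right)\right)^{2} = \left(-387 + \left(3 + \left(1 + 6\right)^{2}\right)\right)^{2} = \left(-387 + \left(3 + 7^{2}\right)\right)^{2} = \left(-387 + \left(3 + 49\right)\right)^{2} = \left(-387 + 52\right)^{2} = \left(-335\right)^{2} = 112225$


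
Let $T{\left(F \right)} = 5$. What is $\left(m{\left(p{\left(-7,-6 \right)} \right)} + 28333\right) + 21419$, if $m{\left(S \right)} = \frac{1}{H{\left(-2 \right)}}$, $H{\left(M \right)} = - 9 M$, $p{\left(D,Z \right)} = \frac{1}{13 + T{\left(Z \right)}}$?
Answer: $\frac{895537}{18} \approx 49752.0$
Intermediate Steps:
$p{\left(D,Z \right)} = \frac{1}{18}$ ($p{\left(D,Z \right)} = \frac{1}{13 + 5} = \frac{1}{18}$)
$m{\left(S \right)} = \frac{1}{18}$ ($m{\left(S \right)} = \frac{1}{\left(-9\right) \left(-2\right)} = \frac{1}{18}$)
$\left(m{\left(p{\left(-7,-6 \right)} \right)} + 28333\right) + 21419 = \left(\frac{1}{18} + 28333\right) + 21419 = \frac{509995}{18} + 21419 = \frac{895537}{18}$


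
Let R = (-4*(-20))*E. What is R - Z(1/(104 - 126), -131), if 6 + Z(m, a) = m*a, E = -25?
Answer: -43999/22 ≈ -2000.0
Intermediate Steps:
Z(m, a) = -6 + a*m (Z(m, a) = -6 + m*a = -6 + a*m)
R = -2000 (R = -4*(-20)*(-25) = 80*(-25) = -2000)
R - Z(1/(104 - 126), -131) = -2000 - (-6 - 131/(104 - 126)) = -2000 - (-6 - 131/(-22)) = -2000 - (-6 - 131*(-1/22)) = -2000 - (-6 + 131/22) = -2000 - 1*(-1/22) = -2000 + 1/22 = -43999/22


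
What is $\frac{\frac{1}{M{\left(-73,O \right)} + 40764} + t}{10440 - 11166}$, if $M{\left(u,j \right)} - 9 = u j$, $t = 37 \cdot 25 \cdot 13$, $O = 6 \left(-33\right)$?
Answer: $- \frac{332052338}{20047401} \approx -16.563$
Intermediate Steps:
$O = -198$
$t = 12025$ ($t = 925 \cdot 13 = 12025$)
$M{\left(u,j \right)} = 9 + j u$ ($M{\left(u,j \right)} = 9 + u j = 9 + j u$)
$\frac{\frac{1}{M{\left(-73,O \right)} + 40764} + t}{10440 - 11166} = \frac{\frac{1}{\left(9 - -14454\right) + 40764} + 12025}{10440 - 11166} = \frac{\frac{1}{\left(9 + 14454\right) + 40764} + 12025}{-726} = \left(\frac{1}{14463 + 40764} + 12025\right) \left(- \frac{1}{726}\right) = \left(\frac{1}{55227} + 12025\right) \left(- \frac{1}{726}\right) = \frac{664104676}{55227} \left(- \frac{1}{726}\right) = - \frac{332052338}{20047401}$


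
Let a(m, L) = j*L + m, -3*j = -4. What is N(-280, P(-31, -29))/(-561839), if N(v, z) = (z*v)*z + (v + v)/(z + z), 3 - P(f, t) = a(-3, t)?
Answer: 336858340/338788917 ≈ 0.99430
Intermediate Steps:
j = 4/3 (j = -⅓*(-4) = 4/3 ≈ 1.3333)
a(m, L) = m + 4*L/3 (a(m, L) = 4*L/3 + m = m + 4*L/3)
P(f, t) = 6 - 4*t/3 (P(f, t) = 3 - (-3 + 4*t/3) = 3 + (3 - 4*t/3) = 6 - 4*t/3)
N(v, z) = v/z + v*z² (N(v, z) = (v*z)*z + (2*v)/((2*z)) = v*z² + (2*v)*(1/(2*z)) = v*z² + v/z = v/z + v*z²)
N(-280, P(-31, -29))/(-561839) = -280*(1 + (6 - 4/3*(-29))³)/(6 - 4/3*(-29))/(-561839) = -280*(1 + (6 + 116/3)³)/(6 + 116/3)*(-1/561839) = -280*(1 + (134/3)³)/134/3*(-1/561839) = -280*3/134*(1 + 2406104/27)*(-1/561839) = -280*3/134*2406131/27*(-1/561839) = -336858340/603*(-1/561839) = 336858340/338788917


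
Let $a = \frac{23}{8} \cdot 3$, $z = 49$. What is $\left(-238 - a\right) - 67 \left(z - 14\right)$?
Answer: $- \frac{20733}{8} \approx -2591.6$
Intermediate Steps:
$a = \frac{69}{8}$ ($a = 23 \cdot \frac{1}{8} \cdot 3 = \frac{23}{8} \cdot 3 = \frac{69}{8} \approx 8.625$)
$\left(-238 - a\right) - 67 \left(z - 14\right) = \left(-238 - \frac{69}{8}\right) - 67 \left(49 - 14\right) = - \frac{1973}{8} - 2345 = - \frac{20733}{8}$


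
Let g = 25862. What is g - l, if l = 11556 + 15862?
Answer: -1556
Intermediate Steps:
l = 27418
g - l = 25862 - 1*27418 = 25862 - 27418 = -1556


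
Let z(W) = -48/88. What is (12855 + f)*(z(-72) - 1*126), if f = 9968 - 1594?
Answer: -29550768/11 ≈ -2.6864e+6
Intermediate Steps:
f = 8374
z(W) = -6/11 (z(W) = -48*1/88 = -6/11)
(12855 + f)*(z(-72) - 1*126) = (12855 + 8374)*(-6/11 - 1*126) = 21229*(-6/11 - 126) = 21229*(-1392/11) = -29550768/11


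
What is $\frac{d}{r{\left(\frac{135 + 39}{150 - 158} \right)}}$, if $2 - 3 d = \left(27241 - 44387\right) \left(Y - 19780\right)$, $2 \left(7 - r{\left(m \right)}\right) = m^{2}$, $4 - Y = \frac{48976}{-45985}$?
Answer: $\frac{166311696982336}{337759825} \approx 4.924 \cdot 10^{5}$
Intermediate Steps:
$Y = \frac{232916}{45985}$ ($Y = 4 - \frac{48976}{-45985} = 4 - 48976 \left(- \frac{1}{45985}\right) = 4 - - \frac{48976}{45985} = 4 + \frac{48976}{45985} = \frac{232916}{45985} \approx 5.065$)
$r{\left(m \right)} = 7 - \frac{m^{2}}{2}$
$d = - \frac{5197240530698}{45985}$ ($d = \frac{2}{3} - \frac{\left(27241 - 44387\right) \left(\frac{232916}{45985} - 19780\right)}{3} = \frac{2}{3} - \frac{\left(-17146\right) \left(- \frac{909350384}{45985}\right)}{3} = \frac{2}{3} - \frac{15591721684064}{137955} = - \frac{5197240530698}{45985} \approx -1.1302 \cdot 10^{8}$)
$\frac{d}{r{\left(\frac{135 + 39}{150 - 158} \right)}} = - \frac{5197240530698}{45985 \left(7 - \frac{\left(\frac{135 + 39}{150 - 158}\right)^{2}}{2}\right)} = - \frac{5197240530698}{45985 \left(7 - \frac{\left(\frac{174}{-8}\right)^{2}}{2}\right)} = - \frac{5197240530698}{45985 \left(7 - \frac{\left(174 \left(- \frac{1}{8}\right)\right)^{2}}{2}\right)} = - \frac{5197240530698}{45985 \left(7 - \frac{\left(- \frac{87}{4}\right)^{2}}{2}\right)} = - \frac{5197240530698}{45985 \left(7 - \frac{7569}{32}\right)} = - \frac{5197240530698}{45985 \left(- \frac{7345}{32}\right)} = \left(- \frac{5197240530698}{45985}\right) \left(- \frac{32}{7345}\right) = \frac{166311696982336}{337759825}$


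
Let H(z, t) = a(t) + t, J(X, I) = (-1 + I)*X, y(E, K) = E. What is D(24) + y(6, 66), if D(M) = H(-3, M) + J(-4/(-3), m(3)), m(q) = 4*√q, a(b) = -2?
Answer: 80/3 + 16*√3/3 ≈ 35.904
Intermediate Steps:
J(X, I) = X*(-1 + I)
H(z, t) = -2 + t
D(M) = -10/3 + M + 16*√3/3 (D(M) = (-2 + M) + (-4/(-3))*(-1 + 4*√3) = (-2 + M) + (-4*(-⅓))*(-1 + 4*√3) = (-2 + M) + 4*(-1 + 4*√3)/3 = (-2 + M) + (-4/3 + 16*√3/3) = -10/3 + M + 16*√3/3)
D(24) + y(6, 66) = (-10/3 + 24 + 16*√3/3) + 6 = (62/3 + 16*√3/3) + 6 = 80/3 + 16*√3/3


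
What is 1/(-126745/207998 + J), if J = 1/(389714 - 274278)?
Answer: -12005228564/7315363911 ≈ -1.6411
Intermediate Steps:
J = 1/115436 ≈ 8.6628e-6
1/(-126745/207998 + J) = 1/(-126745/207998 + 1/115436) = 1/(-7315363911/12005228564) = -12005228564/7315363911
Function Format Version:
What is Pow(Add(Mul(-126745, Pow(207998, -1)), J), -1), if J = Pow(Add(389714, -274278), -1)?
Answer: Rational(-12005228564, 7315363911) ≈ -1.6411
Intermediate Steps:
J = Rational(1, 115436) (J = Pow(115436, -1) = Rational(1, 115436) ≈ 8.6628e-6)
Pow(Add(Mul(-126745, Pow(207998, -1)), J), -1) = Pow(Add(Mul(-126745, Pow(207998, -1)), Rational(1, 115436)), -1) = Pow(Add(Mul(-126745, Rational(1, 207998)), Rational(1, 115436)), -1) = Pow(Add(Rational(-126745, 207998), Rational(1, 115436)), -1) = Pow(Rational(-7315363911, 12005228564), -1) = Rational(-12005228564, 7315363911)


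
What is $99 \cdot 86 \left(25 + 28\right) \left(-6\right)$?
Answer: $-2707452$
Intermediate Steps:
$99 \cdot 86 \left(25 + 28\right) \left(-6\right) = 8514 \cdot 53 \left(-6\right) = 451242 \left(-6\right) = -2707452$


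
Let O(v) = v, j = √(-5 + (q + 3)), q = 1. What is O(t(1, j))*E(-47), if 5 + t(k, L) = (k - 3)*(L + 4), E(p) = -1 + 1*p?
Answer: 624 + 96*I ≈ 624.0 + 96.0*I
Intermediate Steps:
j = I (j = √(-5 + (1 + 3)) = √(-5 + 4) = √(-1) = I ≈ 1.0*I)
E(p) = -1 + p
t(k, L) = -5 + (-3 + k)*(4 + L) (t(k, L) = -5 + (k - 3)*(L + 4) = -5 + (-3 + k)*(4 + L))
O(t(1, j))*E(-47) = (-17 - 3*I + 4*1 + I*1)*(-1 - 47) = (-17 - 3*I + 4 + I)*(-48) = (-13 - 2*I)*(-48) = 624 + 96*I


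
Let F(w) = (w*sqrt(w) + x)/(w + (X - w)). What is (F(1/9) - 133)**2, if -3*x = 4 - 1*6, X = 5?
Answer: 321700096/18225 ≈ 17652.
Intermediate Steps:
x = 2/3 (x = -(4 - 1*6)/3 = -(4 - 6)/3 = -1/3*(-2) = 2/3 ≈ 0.66667)
F(w) = 2/15 + w**(3/2)/5 (F(w) = (w*sqrt(w) + 2/3)/(w + (5 - w)) = (w**(3/2) + 2/3)/5 = (2/3 + w**(3/2))*(1/5) = 2/15 + w**(3/2)/5)
(F(1/9) - 133)**2 = ((2/15 + (1/9)**(3/2)/5) - 133)**2 = ((2/15 + (1/5)*(1/27)) - 133)**2 = ((2/15 + 1/135) - 133)**2 = (19/135 - 133)**2 = (-17936/135)**2 = 321700096/18225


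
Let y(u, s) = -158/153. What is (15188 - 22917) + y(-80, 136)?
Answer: -1182695/153 ≈ -7730.0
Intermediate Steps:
y(u, s) = -158/153 (y(u, s) = -158*1/153 = -158/153)
(15188 - 22917) + y(-80, 136) = (15188 - 22917) - 158/153 = -7729 - 158/153 = -1182695/153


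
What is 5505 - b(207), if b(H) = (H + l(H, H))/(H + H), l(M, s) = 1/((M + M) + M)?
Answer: 707586961/128547 ≈ 5504.5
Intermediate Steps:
l(M, s) = 1/(3*M) (l(M, s) = 1/(2*M + M) = 1/(3*M))
b(H) = (H + 1/(3*H))/(2*H) (b(H) = (H + 1/(3*H))/(H + H) = (H + 1/(3*H))/((2*H)) = (H + 1/(3*H))*(1/(2*H)) = (H + 1/(3*H))/(2*H))
5505 - b(207) = 5505 - (1/2 + (1/6)/207**2) = 5505 - (1/2 + (1/6)*(1/42849)) = 5505 - (1/2 + 1/257094) = 5505 - 1*64274/128547 = 5505 - 64274/128547 = 707586961/128547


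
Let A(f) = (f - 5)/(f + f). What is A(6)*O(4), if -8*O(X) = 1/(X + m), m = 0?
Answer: -1/384 ≈ -0.0026042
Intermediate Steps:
A(f) = (-5 + f)/(2*f) (A(f) = (-5 + f)/((2*f)) = (-5 + f)*(1/(2*f)) = (-5 + f)/(2*f))
O(X) = -1/(8*X) (O(X) = -1/(8*(X + 0)) = -1/(8*X))
A(6)*O(4) = ((½)*(-5 + 6)/6)*(-⅛/4) = ((½)*(⅙)*1)*(-⅛*¼) = (1/12)*(-1/32) = -1/384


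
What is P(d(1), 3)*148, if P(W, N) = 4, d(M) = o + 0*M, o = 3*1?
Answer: 592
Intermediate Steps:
o = 3
d(M) = 3 (d(M) = 3 + 0*M = 3 + 0 = 3)
P(d(1), 3)*148 = 4*148 = 592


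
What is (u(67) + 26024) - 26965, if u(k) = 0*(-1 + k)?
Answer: -941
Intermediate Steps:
u(k) = 0
(u(67) + 26024) - 26965 = (0 + 26024) - 26965 = 26024 - 26965 = -941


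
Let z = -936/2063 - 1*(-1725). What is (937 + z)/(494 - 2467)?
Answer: -5490770/4070299 ≈ -1.3490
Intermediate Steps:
z = 3557739/2063 (z = -936*1/2063 + 1725 = -936/2063 + 1725 = 3557739/2063 ≈ 1724.5)
(937 + z)/(494 - 2467) = (937 + 3557739/2063)/(494 - 2467) = (5490770/2063)/(-1973) = (5490770/2063)*(-1/1973) = -5490770/4070299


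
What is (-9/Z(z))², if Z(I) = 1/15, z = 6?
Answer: 18225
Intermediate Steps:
Z(I) = 1/15
(-9/Z(z))² = (-9/1/15)² = (-9*15)² = (-135)² = 18225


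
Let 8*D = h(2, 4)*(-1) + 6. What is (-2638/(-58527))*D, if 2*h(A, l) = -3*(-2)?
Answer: 1319/78036 ≈ 0.016902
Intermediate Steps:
h(A, l) = 3 (h(A, l) = (-3*(-2))/2 = (½)*6 = 3)
D = 3/8 (D = (3*(-1) + 6)/8 = (-3 + 6)/8 = (⅛)*3 = 3/8 ≈ 0.37500)
(-2638/(-58527))*D = -2638/(-58527)*(3/8) = -2638*(-1/58527)*(3/8) = (2638/58527)*(3/8) = 1319/78036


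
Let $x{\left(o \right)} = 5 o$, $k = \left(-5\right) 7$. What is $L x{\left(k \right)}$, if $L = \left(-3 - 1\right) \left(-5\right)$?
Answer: $-3500$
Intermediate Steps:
$k = -35$
$L = 20$ ($L = \left(-4\right) \left(-5\right) = 20$)
$L x{\left(k \right)} = 20 \cdot 5 \left(-35\right) = 20 \left(-175\right) = -3500$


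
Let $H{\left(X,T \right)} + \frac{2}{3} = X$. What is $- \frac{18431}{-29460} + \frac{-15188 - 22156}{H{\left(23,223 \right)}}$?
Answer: $- \frac{3299227843}{1973820} \approx -1671.5$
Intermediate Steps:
$H{\left(X,T \right)} = - \frac{2}{3} + X$
$- \frac{18431}{-29460} + \frac{-15188 - 22156}{H{\left(23,223 \right)}} = - \frac{18431}{-29460} + \frac{-15188 - 22156}{- \frac{2}{3} + 23} = \left(-18431\right) \left(- \frac{1}{29460}\right) - \frac{37344}{\frac{67}{3}} = \frac{18431}{29460} - \frac{112032}{67} = - \frac{3299227843}{1973820}$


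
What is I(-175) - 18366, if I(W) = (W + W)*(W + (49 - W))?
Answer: -35516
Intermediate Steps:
I(W) = 98*W (I(W) = (2*W)*49 = 98*W)
I(-175) - 18366 = 98*(-175) - 18366 = -17150 - 18366 = -35516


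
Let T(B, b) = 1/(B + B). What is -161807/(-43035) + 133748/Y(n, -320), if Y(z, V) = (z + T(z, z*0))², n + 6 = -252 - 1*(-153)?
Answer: 332510876206007/20925622474035 ≈ 15.890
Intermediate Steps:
n = -105 (n = -6 + (-252 - 1*(-153)) = -6 + (-252 + 153) = -6 - 99 = -105)
T(B, b) = 1/(2*B)
Y(z, V) = (z + 1/(2*z))²
-161807/(-43035) + 133748/Y(n, -320) = -161807/(-43035) + 133748/((-105 + (½)/(-105))²) = -161807*(-1/43035) + 133748/((-105 + (½)*(-1/105))²) = 161807/43035 + 133748/((-105 - 1/210)²) = 161807/43035 + 133748/((-22051/210)²) = 161807/43035 + 133748/(486246601/44100) = 161807/43035 + 133748*(44100/486246601) = 161807/43035 + 5898286800/486246601 = 332510876206007/20925622474035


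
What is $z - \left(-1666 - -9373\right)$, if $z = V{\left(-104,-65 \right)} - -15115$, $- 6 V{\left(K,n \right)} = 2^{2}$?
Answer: $\frac{22222}{3} \approx 7407.3$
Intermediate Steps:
$V{\left(K,n \right)} = - \frac{2}{3}$ ($V{\left(K,n \right)} = - \frac{2^{2}}{6} = \left(- \frac{1}{6}\right) 4 = - \frac{2}{3}$)
$z = \frac{45343}{3}$ ($z = - \frac{2}{3} - -15115 = - \frac{2}{3} + 15115 = \frac{45343}{3} \approx 15114.0$)
$z - \left(-1666 - -9373\right) = \frac{45343}{3} - \left(-1666 - -9373\right) = \frac{45343}{3} - \left(-1666 + 9373\right) = \frac{45343}{3} - 7707 = \frac{22222}{3}$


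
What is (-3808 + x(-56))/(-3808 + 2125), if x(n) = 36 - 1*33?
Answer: 3805/1683 ≈ 2.2608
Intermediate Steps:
x(n) = 3 (x(n) = 36 - 33 = 3)
(-3808 + x(-56))/(-3808 + 2125) = (-3808 + 3)/(-3808 + 2125) = -3805/(-1683) = -3805*(-1/1683) = 3805/1683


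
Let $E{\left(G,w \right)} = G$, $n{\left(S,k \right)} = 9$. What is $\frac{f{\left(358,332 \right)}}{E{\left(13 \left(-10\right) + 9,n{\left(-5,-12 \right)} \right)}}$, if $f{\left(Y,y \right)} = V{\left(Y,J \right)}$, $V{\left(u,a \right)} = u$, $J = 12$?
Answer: $- \frac{358}{121} \approx -2.9587$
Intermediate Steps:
$f{\left(Y,y \right)} = Y$
$\frac{f{\left(358,332 \right)}}{E{\left(13 \left(-10\right) + 9,n{\left(-5,-12 \right)} \right)}} = \frac{358}{13 \left(-10\right) + 9} = \frac{358}{-130 + 9} = \frac{358}{-121} = 358 \left(- \frac{1}{121}\right) = - \frac{358}{121}$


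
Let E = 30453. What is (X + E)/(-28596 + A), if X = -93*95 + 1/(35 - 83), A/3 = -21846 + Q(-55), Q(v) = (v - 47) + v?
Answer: -61039/267120 ≈ -0.22851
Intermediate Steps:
Q(v) = -47 + 2*v (Q(v) = (-47 + v) + v = -47 + 2*v)
A = -66009 (A = 3*(-21846 + (-47 + 2*(-55))) = 3*(-21846 + (-47 - 110)) = 3*(-21846 - 157) = 3*(-22003) = -66009)
X = -424081/48 (X = -8835 + 1/(-48) = -8835 - 1/48 = -424081/48 ≈ -8835.0)
(X + E)/(-28596 + A) = (-424081/48 + 30453)/(-28596 - 66009) = (1037663/48)/(-94605) = (1037663/48)*(-1/94605) = -61039/267120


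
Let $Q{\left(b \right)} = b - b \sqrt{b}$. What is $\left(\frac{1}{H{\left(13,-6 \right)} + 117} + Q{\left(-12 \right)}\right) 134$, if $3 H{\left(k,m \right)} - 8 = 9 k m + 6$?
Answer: $- \frac{542298}{337} + 3216 i \sqrt{3} \approx -1609.2 + 5570.3 i$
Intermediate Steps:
$H{\left(k,m \right)} = \frac{14}{3} + 3 k m$ ($H{\left(k,m \right)} = \frac{8}{3} + \frac{9 k m + 6}{3} = \frac{8}{3} + \frac{6 + 9 k m}{3} = \frac{8}{3} + \left(2 + 3 k m\right) = \frac{14}{3} + 3 k m$)
$Q{\left(b \right)} = b - b^{\frac{3}{2}}$
$\left(\frac{1}{H{\left(13,-6 \right)} + 117} + Q{\left(-12 \right)}\right) 134 = \left(\frac{1}{\left(\frac{14}{3} + 3 \cdot 13 \left(-6\right)\right) + 117} - \left(12 + \left(-12\right)^{\frac{3}{2}}\right)\right) 134 = \left(\frac{1}{\left(\frac{14}{3} - 234\right) + 117} - \left(12 - 24 i \sqrt{3}\right)\right) 134 = \left(\frac{1}{- \frac{688}{3} + 117} - \left(12 - 24 i \sqrt{3}\right)\right) 134 = \left(\frac{1}{- \frac{337}{3}} - \left(12 - 24 i \sqrt{3}\right)\right) 134 = \left(- \frac{3}{337} - \left(12 - 24 i \sqrt{3}\right)\right) 134 = \left(- \frac{4047}{337} + 24 i \sqrt{3}\right) 134 = - \frac{542298}{337} + 3216 i \sqrt{3}$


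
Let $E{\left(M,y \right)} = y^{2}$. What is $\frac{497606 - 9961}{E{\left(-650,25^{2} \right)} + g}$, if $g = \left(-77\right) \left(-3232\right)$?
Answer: $\frac{28685}{37617} \approx 0.76255$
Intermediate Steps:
$g = 248864$
$\frac{497606 - 9961}{E{\left(-650,25^{2} \right)} + g} = \frac{497606 - 9961}{\left(25^{2}\right)^{2} + 248864} = \frac{487645}{625^{2} + 248864} = \frac{487645}{390625 + 248864} = \frac{487645}{639489} = 487645 \cdot \frac{1}{639489} = \frac{28685}{37617}$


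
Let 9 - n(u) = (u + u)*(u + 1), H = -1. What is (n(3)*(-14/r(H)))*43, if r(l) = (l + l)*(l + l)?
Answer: 4515/2 ≈ 2257.5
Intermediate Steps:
r(l) = 4*l**2 (r(l) = (2*l)*(2*l) = 4*l**2)
n(u) = 9 - 2*u*(1 + u) (n(u) = 9 - (u + u)*(u + 1) = 9 - 2*u*(1 + u))
(n(3)*(-14/r(H)))*43 = ((9 - 2*3 - 2*3**2)*(-14/(4*(-1)**2)))*43 = ((9 - 6 - 2*9)*(-14/(4*1)))*43 = ((9 - 6 - 18)*(-14/4))*43 = -(-210)/4*43 = -15*(-7/2)*43 = (105/2)*43 = 4515/2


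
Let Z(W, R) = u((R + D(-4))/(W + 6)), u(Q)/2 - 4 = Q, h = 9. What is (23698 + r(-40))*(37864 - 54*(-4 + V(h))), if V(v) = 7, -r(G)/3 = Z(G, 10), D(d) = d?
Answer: 15174150152/17 ≈ 8.9260e+8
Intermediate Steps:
u(Q) = 8 + 2*Q
Z(W, R) = 8 + 2*(-4 + R)/(6 + W) (Z(W, R) = 8 + 2*((R - 4)/(W + 6)) = 8 + 2*((-4 + R)/(6 + W)) = 8 + 2*(-4 + R)/(6 + W))
r(G) = -6*(30 + 4*G)/(6 + G) (r(G) = -6*(20 + 10 + 4*G)/(6 + G) = -6*(30 + 4*G)/(6 + G))
(23698 + r(-40))*(37864 - 54*(-4 + V(h))) = (23698 + 12*(-15 - 2*(-40))/(6 - 40))*(37864 - 54*(-4 + 7)) = (23698 + 12*(-15 + 80)/(-34))*(37864 - 54*3) = (23698 + 12*(-1/34)*65)*(37864 - 162) = (23698 - 390/17)*37702 = (402476/17)*37702 = 15174150152/17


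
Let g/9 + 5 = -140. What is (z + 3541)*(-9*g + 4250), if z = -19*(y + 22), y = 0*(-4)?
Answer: 49952385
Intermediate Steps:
g = -1305 (g = -45 + 9*(-140) = -45 - 1260 = -1305)
y = 0
z = -418 (z = -19*(0 + 22) = -19*22 = -418)
(z + 3541)*(-9*g + 4250) = (-418 + 3541)*(-9*(-1305) + 4250) = 3123*(11745 + 4250) = 3123*15995 = 49952385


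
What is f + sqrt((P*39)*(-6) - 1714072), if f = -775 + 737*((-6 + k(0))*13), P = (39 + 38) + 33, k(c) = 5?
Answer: -10356 + 2*I*sqrt(434953) ≈ -10356.0 + 1319.0*I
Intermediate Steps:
P = 110 (P = 77 + 33 = 110)
f = -10356 (f = -775 + 737*((-6 + 5)*13) = -775 + 737*(-1*13) = -775 + 737*(-13) = -775 - 9581 = -10356)
f + sqrt((P*39)*(-6) - 1714072) = -10356 + sqrt((110*39)*(-6) - 1714072) = -10356 + sqrt(4290*(-6) - 1714072) = -10356 + sqrt(-25740 - 1714072) = -10356 + sqrt(-1739812) = -10356 + 2*I*sqrt(434953)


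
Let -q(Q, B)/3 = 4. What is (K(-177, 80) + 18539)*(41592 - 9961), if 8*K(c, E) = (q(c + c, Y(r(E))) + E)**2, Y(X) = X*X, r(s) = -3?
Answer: 604689827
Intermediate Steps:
Y(X) = X**2
q(Q, B) = -12 (q(Q, B) = -3*4 = -12)
K(c, E) = (-12 + E)**2/8
(K(-177, 80) + 18539)*(41592 - 9961) = ((-12 + 80)**2/8 + 18539)*(41592 - 9961) = ((1/8)*68**2 + 18539)*31631 = ((1/8)*4624 + 18539)*31631 = (578 + 18539)*31631 = 19117*31631 = 604689827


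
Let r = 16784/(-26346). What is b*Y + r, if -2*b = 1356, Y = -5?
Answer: 44648078/13173 ≈ 3389.4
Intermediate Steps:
b = -678 (b = -1/2*1356 = -678)
r = -8392/13173 (r = 16784*(-1/26346) = -8392/13173 ≈ -0.63706)
b*Y + r = -678*(-5) - 8392/13173 = 3390 - 8392/13173 = 44648078/13173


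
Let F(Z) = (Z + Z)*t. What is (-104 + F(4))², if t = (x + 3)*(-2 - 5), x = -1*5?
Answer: 64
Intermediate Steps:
x = -5
t = 14 (t = (-5 + 3)*(-2 - 5) = -2*(-7) = 14)
F(Z) = 28*Z (F(Z) = (Z + Z)*14 = (2*Z)*14 = 28*Z)
(-104 + F(4))² = (-104 + 28*4)² = (-104 + 112)² = 8² = 64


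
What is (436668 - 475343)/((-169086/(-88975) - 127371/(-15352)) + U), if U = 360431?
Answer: -52827891935000/492342562593197 ≈ -0.10730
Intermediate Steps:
(436668 - 475343)/((-169086/(-88975) - 127371/(-15352)) + U) = (436668 - 475343)/((-169086/(-88975) - 127371/(-15352)) + 360431) = -38675/((-169086*(-1/88975) - 127371*(-1/15352)) + 360431) = -38675/((169086/88975 + 127371/15352) + 360431) = -38675/(13928642997/1365944200 + 360431) = -38675/492342562593197/1365944200 = -38675*1365944200/492342562593197 = -52827891935000/492342562593197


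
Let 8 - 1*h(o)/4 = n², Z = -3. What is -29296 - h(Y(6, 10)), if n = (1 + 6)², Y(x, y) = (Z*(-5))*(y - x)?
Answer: -19724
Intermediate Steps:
Y(x, y) = -15*x + 15*y (Y(x, y) = (-3*(-5))*(y - x) = 15*(y - x) = -15*x + 15*y)
n = 49 (n = 7² = 49)
h(o) = -9572 (h(o) = 32 - 4*49² = 32 - 4*2401 = 32 - 9604 = -9572)
-29296 - h(Y(6, 10)) = -29296 - 1*(-9572) = -29296 + 9572 = -19724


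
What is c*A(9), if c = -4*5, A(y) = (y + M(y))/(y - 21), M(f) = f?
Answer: 30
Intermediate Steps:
A(y) = 2*y/(-21 + y) (A(y) = (y + y)/(y - 21) = (2*y)/(-21 + y) = 2*y/(-21 + y))
c = -20
c*A(9) = -40*9/(-21 + 9) = -40*9/(-12) = -40*9*(-1)/12 = -20*(-3/2) = 30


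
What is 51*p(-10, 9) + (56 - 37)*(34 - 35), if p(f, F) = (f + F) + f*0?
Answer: -70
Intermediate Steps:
p(f, F) = F + f (p(f, F) = (F + f) + 0 = F + f)
51*p(-10, 9) + (56 - 37)*(34 - 35) = 51*(9 - 10) + (56 - 37)*(34 - 35) = 51*(-1) + 19*(-1) = -51 - 19 = -70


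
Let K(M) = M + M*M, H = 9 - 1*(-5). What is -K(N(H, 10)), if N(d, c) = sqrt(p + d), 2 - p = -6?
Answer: -22 - sqrt(22) ≈ -26.690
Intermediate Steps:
p = 8 (p = 2 - 1*(-6) = 2 + 6 = 8)
H = 14 (H = 9 + 5 = 14)
N(d, c) = sqrt(8 + d)
K(M) = M + M**2
-K(N(H, 10)) = -sqrt(8 + 14)*(1 + sqrt(8 + 14)) = -sqrt(22)*(1 + sqrt(22))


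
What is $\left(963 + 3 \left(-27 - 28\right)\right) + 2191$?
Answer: $2989$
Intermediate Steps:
$\left(963 + 3 \left(-27 - 28\right)\right) + 2191 = \left(963 + 3 \left(-55\right)\right) + 2191 = \left(963 - 165\right) + 2191 = 798 + 2191 = 2989$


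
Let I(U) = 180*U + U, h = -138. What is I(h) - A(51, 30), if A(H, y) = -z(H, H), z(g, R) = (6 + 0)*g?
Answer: -24672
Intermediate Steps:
z(g, R) = 6*g
I(U) = 181*U
A(H, y) = -6*H
I(h) - A(51, 30) = 181*(-138) - (-6)*51 = -24978 - 1*(-306) = -24978 + 306 = -24672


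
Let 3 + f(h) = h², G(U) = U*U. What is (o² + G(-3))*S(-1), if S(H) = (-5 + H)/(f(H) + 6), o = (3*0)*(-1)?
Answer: -27/2 ≈ -13.500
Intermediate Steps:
G(U) = U²
o = 0 (o = 0*(-1) = 0)
f(h) = -3 + h²
S(H) = (-5 + H)/(3 + H²) (S(H) = (-5 + H)/((-3 + H²) + 6) = (-5 + H)/(3 + H²))
(o² + G(-3))*S(-1) = (0² + (-3)²)*((-5 - 1)/(3 + (-1)²)) = (0 + 9)*(-6/(3 + 1)) = 9*(-6/4) = 9*((¼)*(-6)) = 9*(-3/2) = -27/2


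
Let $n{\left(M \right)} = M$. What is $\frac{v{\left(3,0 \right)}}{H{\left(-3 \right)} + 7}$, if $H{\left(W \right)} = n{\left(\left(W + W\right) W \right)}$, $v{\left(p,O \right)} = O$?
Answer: $0$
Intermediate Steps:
$H{\left(W \right)} = 2 W^{2}$ ($H{\left(W \right)} = \left(W + W\right) W = 2 W W = 2 W^{2}$)
$\frac{v{\left(3,0 \right)}}{H{\left(-3 \right)} + 7} = \frac{0}{2 \left(-3\right)^{2} + 7} = \frac{0}{2 \cdot 9 + 7} = \frac{0}{18 + 7} = \frac{0}{25} = 0 \cdot \frac{1}{25} = 0$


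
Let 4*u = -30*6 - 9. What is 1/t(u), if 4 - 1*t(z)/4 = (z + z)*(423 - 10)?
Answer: 1/156130 ≈ 6.4049e-6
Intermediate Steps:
u = -189/4 (u = (-30*6 - 9)/4 = (-5*36 - 9)/4 = (-180 - 9)/4 = (¼)*(-189) = -189/4 ≈ -47.250)
t(z) = 16 - 3304*z (t(z) = 16 - 4*(z + z)*(423 - 10) = 16 - 4*2*z*413 = 16 - 3304*z)
1/t(u) = 1/(16 - 3304*(-189/4)) = 1/(16 + 156114) = 1/156130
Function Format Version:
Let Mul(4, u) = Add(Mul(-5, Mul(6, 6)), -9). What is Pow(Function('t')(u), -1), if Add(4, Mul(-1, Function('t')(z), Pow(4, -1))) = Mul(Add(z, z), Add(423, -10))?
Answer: Rational(1, 156130) ≈ 6.4049e-6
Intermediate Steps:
u = Rational(-189, 4) (u = Mul(Rational(1, 4), Add(Mul(-5, Mul(6, 6)), -9)) = Mul(Rational(1, 4), Add(Mul(-5, 36), -9)) = Mul(Rational(1, 4), Add(-180, -9)) = Mul(Rational(1, 4), -189) = Rational(-189, 4) ≈ -47.250)
Function('t')(z) = Add(16, Mul(-3304, z)) (Function('t')(z) = Add(16, Mul(-4, Mul(Add(z, z), Add(423, -10)))) = Add(16, Mul(-4, Mul(Mul(2, z), 413))) = Add(16, Mul(-4, Mul(826, z))) = Add(16, Mul(-3304, z)))
Pow(Function('t')(u), -1) = Pow(Add(16, Mul(-3304, Rational(-189, 4))), -1) = Pow(Add(16, 156114), -1) = Pow(156130, -1) = Rational(1, 156130)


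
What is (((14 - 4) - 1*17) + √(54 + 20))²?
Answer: (7 - √74)² ≈ 2.5674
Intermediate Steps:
(((14 - 4) - 1*17) + √(54 + 20))² = ((10 - 17) + √74)² = (-7 + √74)²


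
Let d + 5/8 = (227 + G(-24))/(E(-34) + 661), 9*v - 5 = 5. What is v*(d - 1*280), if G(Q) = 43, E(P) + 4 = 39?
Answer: -325075/1044 ≈ -311.37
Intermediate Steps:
v = 10/9 (v = 5/9 + (⅑)*5 = 5/9 + 5/9 = 10/9 ≈ 1.1111)
E(P) = 35 (E(P) = -4 + 39 = 35)
d = -55/232 (d = -5/8 + (227 + 43)/(35 + 661) = -5/8 + 270/696 = -5/8 + 270*(1/696) = -5/8 + 45/116 = -55/232 ≈ -0.23707)
v*(d - 1*280) = 10*(-55/232 - 1*280)/9 = 10*(-55/232 - 280)/9 = (10/9)*(-65015/232) = -325075/1044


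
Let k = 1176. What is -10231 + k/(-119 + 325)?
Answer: -1053205/103 ≈ -10225.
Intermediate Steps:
-10231 + k/(-119 + 325) = -10231 + 1176/(-119 + 325) = -10231 + 1176/206 = -10231 + (1/206)*1176 = -10231 + 588/103 = -1053205/103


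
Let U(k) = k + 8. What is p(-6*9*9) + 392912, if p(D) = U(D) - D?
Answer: 392920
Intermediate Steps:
U(k) = 8 + k
p(D) = 8 (p(D) = (8 + D) - D = 8)
p(-6*9*9) + 392912 = 8 + 392912 = 392920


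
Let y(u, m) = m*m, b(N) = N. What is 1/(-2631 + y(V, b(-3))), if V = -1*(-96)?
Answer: -1/2622 ≈ -0.00038139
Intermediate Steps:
V = 96
y(u, m) = m**2
1/(-2631 + y(V, b(-3))) = 1/(-2631 + (-3)**2) = 1/(-2631 + 9) = 1/(-2622) = -1/2622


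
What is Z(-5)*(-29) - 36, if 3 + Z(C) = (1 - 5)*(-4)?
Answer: -413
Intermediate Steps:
Z(C) = 13 (Z(C) = -3 + (1 - 5)*(-4) = -3 - 4*(-4) = -3 + 16 = 13)
Z(-5)*(-29) - 36 = 13*(-29) - 36 = -377 - 36 = -413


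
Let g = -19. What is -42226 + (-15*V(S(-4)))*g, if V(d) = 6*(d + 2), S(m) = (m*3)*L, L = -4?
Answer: 43274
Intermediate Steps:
S(m) = -12*m (S(m) = (m*3)*(-4) = (3*m)*(-4) = -12*m)
V(d) = 12 + 6*d (V(d) = 6*(2 + d) = 12 + 6*d)
-42226 + (-15*V(S(-4)))*g = -42226 - 15*(12 + 6*(-12*(-4)))*(-19) = -42226 - 15*(12 + 6*48)*(-19) = -42226 - 15*(12 + 288)*(-19) = -42226 - 15*300*(-19) = -42226 - 4500*(-19) = -42226 + 85500 = 43274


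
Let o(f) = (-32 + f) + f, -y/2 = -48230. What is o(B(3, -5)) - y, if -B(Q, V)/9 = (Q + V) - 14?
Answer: -96204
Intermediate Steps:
y = 96460 (y = -2*(-48230) = 96460)
B(Q, V) = 126 - 9*Q - 9*V (B(Q, V) = -9*((Q + V) - 14) = -9*(-14 + Q + V) = 126 - 9*Q - 9*V)
o(f) = -32 + 2*f
o(B(3, -5)) - y = (-32 + 2*(126 - 9*3 - 9*(-5))) - 1*96460 = (-32 + 2*(126 - 27 + 45)) - 96460 = (-32 + 2*144) - 96460 = (-32 + 288) - 96460 = 256 - 96460 = -96204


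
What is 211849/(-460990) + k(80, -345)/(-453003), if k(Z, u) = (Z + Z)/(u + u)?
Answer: -6621800669903/14409259854930 ≈ -0.45955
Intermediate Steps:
k(Z, u) = Z/u (k(Z, u) = (2*Z)/((2*u)) = (2*Z)*(1/(2*u)) = Z/u)
211849/(-460990) + k(80, -345)/(-453003) = 211849/(-460990) + (80/(-345))/(-453003) = 211849*(-1/460990) + (80*(-1/345))*(-1/453003) = -211849/460990 - 16/69*(-1/453003) = -211849/460990 + 16/31257207 = -6621800669903/14409259854930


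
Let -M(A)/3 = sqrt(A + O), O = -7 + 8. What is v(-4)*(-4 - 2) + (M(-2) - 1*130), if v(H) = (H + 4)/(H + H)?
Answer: -130 - 3*I ≈ -130.0 - 3.0*I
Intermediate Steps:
O = 1
v(H) = (4 + H)/(2*H) (v(H) = (4 + H)/((2*H)) = (4 + H)*(1/(2*H)) = (4 + H)/(2*H))
M(A) = -3*sqrt(1 + A) (M(A) = -3*sqrt(A + 1) = -3*sqrt(1 + A))
v(-4)*(-4 - 2) + (M(-2) - 1*130) = ((1/2)*(4 - 4)/(-4))*(-4 - 2) + (-3*sqrt(1 - 2) - 1*130) = ((1/2)*(-1/4)*0)*(-6) + (-3*I - 130) = 0*(-6) + (-3*I - 130) = 0 + (-130 - 3*I) = -130 - 3*I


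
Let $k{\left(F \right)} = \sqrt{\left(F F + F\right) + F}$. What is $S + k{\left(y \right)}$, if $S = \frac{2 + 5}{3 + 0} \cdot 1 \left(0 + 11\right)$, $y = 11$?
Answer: $\frac{77}{3} + \sqrt{143} \approx 37.625$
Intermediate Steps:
$S = \frac{77}{3}$ ($S = \frac{7}{3} \cdot 1 \cdot 11 = \frac{7}{3} \cdot 11 = \frac{77}{3} \approx 25.667$)
$k{\left(F \right)} = \sqrt{F^{2} + 2 F}$ ($k{\left(F \right)} = \sqrt{\left(F^{2} + F\right) + F} = \sqrt{\left(F + F^{2}\right) + F} = \sqrt{F^{2} + 2 F}$)
$S + k{\left(y \right)} = \frac{77}{3} + \sqrt{11 \left(2 + 11\right)} = \frac{77}{3} + \sqrt{11 \cdot 13} = \frac{77}{3} + \sqrt{143}$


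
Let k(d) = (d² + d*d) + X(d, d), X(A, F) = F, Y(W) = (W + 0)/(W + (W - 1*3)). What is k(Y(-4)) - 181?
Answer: -21825/121 ≈ -180.37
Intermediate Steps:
Y(W) = W/(-3 + 2*W) (Y(W) = W/(W + (W - 3)) = W/(W + (-3 + W)) = W/(-3 + 2*W))
k(d) = d + 2*d² (k(d) = (d² + d*d) + d = (d² + d²) + d = 2*d² + d = d + 2*d²)
k(Y(-4)) - 181 = (-4/(-3 + 2*(-4)))*(1 + 2*(-4/(-3 + 2*(-4)))) - 181 = (-4/(-3 - 8))*(1 + 2*(-4/(-3 - 8))) - 181 = (-4/(-11))*(1 + 2*(-4/(-11))) - 181 = (-4*(-1/11))*(1 + 2*(-4*(-1/11))) - 181 = 4*(1 + 2*(4/11))/11 - 181 = 4*(1 + 8/11)/11 - 181 = (4/11)*(19/11) - 181 = 76/121 - 181 = -21825/121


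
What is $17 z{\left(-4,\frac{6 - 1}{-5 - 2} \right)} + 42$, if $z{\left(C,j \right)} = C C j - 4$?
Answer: $- \frac{1542}{7} \approx -220.29$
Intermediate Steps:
$z{\left(C,j \right)} = -4 + j C^{2}$ ($z{\left(C,j \right)} = C^{2} j - 4 = j C^{2} - 4 = -4 + j C^{2}$)
$17 z{\left(-4,\frac{6 - 1}{-5 - 2} \right)} + 42 = 17 \left(-4 + \frac{6 - 1}{-5 - 2} \left(-4\right)^{2}\right) + 42 = 17 \left(-4 + \frac{5}{-7} \cdot 16\right) + 42 = 17 \left(-4 + 5 \left(- \frac{1}{7}\right) 16\right) + 42 = 17 \left(-4 - \frac{80}{7}\right) + 42 = 17 \left(- \frac{108}{7}\right) + 42 = - \frac{1836}{7} + 42 = - \frac{1542}{7}$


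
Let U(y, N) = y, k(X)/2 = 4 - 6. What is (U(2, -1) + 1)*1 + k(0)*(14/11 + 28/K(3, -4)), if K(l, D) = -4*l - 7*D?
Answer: -100/11 ≈ -9.0909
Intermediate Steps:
k(X) = -4 (k(X) = 2*(4 - 6) = 2*(-2) = -4)
K(l, D) = -7*D - 4*l
(U(2, -1) + 1)*1 + k(0)*(14/11 + 28/K(3, -4)) = (2 + 1)*1 - 4*(14/11 + 28/(-7*(-4) - 4*3)) = 3*1 - 4*(14*(1/11) + 28/(28 - 12)) = 3 - 4*(14/11 + 28/16) = 3 - 4*(14/11 + 28*(1/16)) = 3 - 4*(14/11 + 7/4) = 3 - 4*133/44 = 3 - 133/11 = -100/11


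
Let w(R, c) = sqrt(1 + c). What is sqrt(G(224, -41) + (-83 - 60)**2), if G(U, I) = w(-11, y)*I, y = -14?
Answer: sqrt(20449 - 41*I*sqrt(13)) ≈ 143.0 - 0.5169*I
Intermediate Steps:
G(U, I) = I*I*sqrt(13) (G(U, I) = sqrt(1 - 14)*I = sqrt(-13)*I = (I*sqrt(13))*I = I*I*sqrt(13))
sqrt(G(224, -41) + (-83 - 60)**2) = sqrt(I*(-41)*sqrt(13) + (-83 - 60)**2) = sqrt(-41*I*sqrt(13) + (-143)**2) = sqrt(-41*I*sqrt(13) + 20449) = sqrt(20449 - 41*I*sqrt(13))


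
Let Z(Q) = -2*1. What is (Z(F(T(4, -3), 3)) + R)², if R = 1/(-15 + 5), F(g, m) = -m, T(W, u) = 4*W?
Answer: 441/100 ≈ 4.4100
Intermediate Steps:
Z(Q) = -2
R = -⅒ (R = 1/(-10) = -⅒ ≈ -0.10000)
(Z(F(T(4, -3), 3)) + R)² = (-2 - ⅒)² = (-21/10)² = 441/100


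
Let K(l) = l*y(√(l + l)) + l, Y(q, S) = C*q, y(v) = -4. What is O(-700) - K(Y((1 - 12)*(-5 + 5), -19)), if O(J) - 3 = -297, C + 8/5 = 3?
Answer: -294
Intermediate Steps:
C = 7/5 (C = -8/5 + 3 = 7/5 ≈ 1.4000)
O(J) = -294 (O(J) = 3 - 297 = -294)
Y(q, S) = 7*q/5
K(l) = -3*l (K(l) = l*(-4) + l = -4*l + l = -3*l)
O(-700) - K(Y((1 - 12)*(-5 + 5), -19)) = -294 - (-3)*7*((1 - 12)*(-5 + 5))/5 = -294 - (-3)*7*(-11*0)/5 = -294 - (-3)*(7/5)*0 = -294 - (-3)*0 = -294 - 1*0 = -294 + 0 = -294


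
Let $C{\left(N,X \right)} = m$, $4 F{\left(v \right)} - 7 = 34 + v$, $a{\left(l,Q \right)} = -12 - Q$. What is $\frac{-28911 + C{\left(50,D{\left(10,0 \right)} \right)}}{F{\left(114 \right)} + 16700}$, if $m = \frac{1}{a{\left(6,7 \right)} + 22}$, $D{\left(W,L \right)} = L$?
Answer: $- \frac{346928}{200865} \approx -1.7272$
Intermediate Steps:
$F{\left(v \right)} = \frac{41}{4} + \frac{v}{4}$ ($F{\left(v \right)} = \frac{7}{4} + \frac{34 + v}{4} = \frac{7}{4} + \left(\frac{17}{2} + \frac{v}{4}\right) = \frac{41}{4} + \frac{v}{4}$)
$m = \frac{1}{3}$ ($m = \frac{1}{\left(-12 - 7\right) + 22} = \frac{1}{-19 + 22} = \frac{1}{3} \approx 0.33333$)
$C{\left(N,X \right)} = \frac{1}{3}$
$\frac{-28911 + C{\left(50,D{\left(10,0 \right)} \right)}}{F{\left(114 \right)} + 16700} = \frac{-28911 + \frac{1}{3}}{\left(\frac{41}{4} + \frac{1}{4} \cdot 114\right) + 16700} = - \frac{86732}{3 \left(\left(\frac{41}{4} + \frac{57}{2}\right) + 16700\right)} = - \frac{86732}{3 \left(\frac{155}{4} + 16700\right)} = - \frac{86732}{3 \cdot \frac{66955}{4}} = \left(- \frac{86732}{3}\right) \frac{4}{66955} = - \frac{346928}{200865}$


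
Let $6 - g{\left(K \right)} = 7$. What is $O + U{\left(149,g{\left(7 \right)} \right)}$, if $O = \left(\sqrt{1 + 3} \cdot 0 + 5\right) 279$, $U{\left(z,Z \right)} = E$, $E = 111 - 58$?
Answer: $1448$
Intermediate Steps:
$E = 53$ ($E = 111 - 58 = 53$)
$g{\left(K \right)} = -1$ ($g{\left(K \right)} = 6 - 7 = -1$)
$U{\left(z,Z \right)} = 53$
$O = 1395$ ($O = \left(\sqrt{4} \cdot 0 + 5\right) 279 = \left(2 \cdot 0 + 5\right) 279 = \left(0 + 5\right) 279 = 5 \cdot 279 = 1395$)
$O + U{\left(149,g{\left(7 \right)} \right)} = 1395 + 53 = 1448$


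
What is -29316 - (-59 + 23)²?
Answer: -30612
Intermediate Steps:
-29316 - (-59 + 23)² = -29316 - 1*(-36)² = -29316 - 1*1296 = -29316 - 1296 = -30612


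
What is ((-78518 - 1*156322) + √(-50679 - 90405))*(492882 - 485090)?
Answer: -1829873280 + 46752*I*√3919 ≈ -1.8299e+9 + 2.9268e+6*I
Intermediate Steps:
((-78518 - 1*156322) + √(-50679 - 90405))*(492882 - 485090) = ((-78518 - 156322) + √(-141084))*7792 = (-234840 + 6*I*√3919)*7792 = -1829873280 + 46752*I*√3919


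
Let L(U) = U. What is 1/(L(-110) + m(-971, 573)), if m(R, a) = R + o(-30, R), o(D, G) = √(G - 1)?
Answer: -1081/1169533 - 18*I*√3/1169533 ≈ -0.0009243 - 2.6658e-5*I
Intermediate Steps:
o(D, G) = √(-1 + G)
m(R, a) = R + √(-1 + R)
1/(L(-110) + m(-971, 573)) = 1/(-110 + (-971 + √(-1 - 971))) = 1/(-110 + (-971 + √(-972))) = 1/(-110 + (-971 + 18*I*√3)) = 1/(-1081 + 18*I*√3)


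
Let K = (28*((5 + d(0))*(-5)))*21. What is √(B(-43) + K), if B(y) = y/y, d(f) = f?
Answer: I*√14699 ≈ 121.24*I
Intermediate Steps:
B(y) = 1
K = -14700 (K = (28*((5 + 0)*(-5)))*21 = (28*(5*(-5)))*21 = (28*(-25))*21 = -700*21 = -14700)
√(B(-43) + K) = √(1 - 14700) = √(-14699) = I*√14699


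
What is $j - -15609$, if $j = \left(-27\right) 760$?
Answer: $-4911$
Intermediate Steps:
$j = -20520$
$j - -15609 = -20520 - -15609 = -20520 + 15609 = -4911$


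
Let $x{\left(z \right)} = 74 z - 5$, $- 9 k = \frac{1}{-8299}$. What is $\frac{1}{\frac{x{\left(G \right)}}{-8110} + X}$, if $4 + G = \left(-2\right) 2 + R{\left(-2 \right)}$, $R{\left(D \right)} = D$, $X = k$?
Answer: $\frac{121148802}{11130581} \approx 10.884$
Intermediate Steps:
$k = \frac{1}{74691}$ ($k = - \frac{1}{9 \left(-8299\right)} = \left(- \frac{1}{9}\right) \left(- \frac{1}{8299}\right) = \frac{1}{74691} \approx 1.3388 \cdot 10^{-5}$)
$X = \frac{1}{74691} \approx 1.3388 \cdot 10^{-5}$
$G = -10$ ($G = -4 - 6 = -10$)
$x{\left(z \right)} = -5 + 74 z$
$\frac{1}{\frac{x{\left(G \right)}}{-8110} + X} = \frac{1}{\frac{-5 + 74 \left(-10\right)}{-8110} + \frac{1}{74691}} = \frac{1}{\left(-5 - 740\right) \left(- \frac{1}{8110}\right) + \frac{1}{74691}} = \frac{1}{\left(-745\right) \left(- \frac{1}{8110}\right) + \frac{1}{74691}} = \frac{1}{\frac{149}{1622} + \frac{1}{74691}} = \frac{1}{\frac{11130581}{121148802}} = \frac{121148802}{11130581}$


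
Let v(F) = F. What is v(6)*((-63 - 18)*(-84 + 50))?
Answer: 16524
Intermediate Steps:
v(6)*((-63 - 18)*(-84 + 50)) = 6*((-63 - 18)*(-84 + 50)) = 6*(-81*(-34)) = 6*2754 = 16524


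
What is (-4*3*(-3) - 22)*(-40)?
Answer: -560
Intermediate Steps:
(-4*3*(-3) - 22)*(-40) = (-12*(-3) - 22)*(-40) = (36 - 22)*(-40) = 14*(-40) = -560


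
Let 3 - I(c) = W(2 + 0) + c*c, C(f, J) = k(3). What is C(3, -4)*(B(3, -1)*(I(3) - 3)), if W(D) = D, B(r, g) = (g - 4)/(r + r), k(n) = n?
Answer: 55/2 ≈ 27.500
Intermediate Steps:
B(r, g) = (-4 + g)/(2*r) (B(r, g) = (-4 + g)/((2*r)) = (-4 + g)*(1/(2*r)) = (-4 + g)/(2*r))
C(f, J) = 3
I(c) = 1 - c**2 (I(c) = 3 - ((2 + 0) + c*c) = 3 - (2 + c**2) = 3 + (-2 - c**2) = 1 - c**2)
C(3, -4)*(B(3, -1)*(I(3) - 3)) = 3*(((1/2)*(-4 - 1)/3)*((1 - 1*3**2) - 3)) = 3*(((1/2)*(1/3)*(-5))*((1 - 1*9) - 3)) = 3*(-5*((1 - 9) - 3)/6) = 3*(-5*(-8 - 3)/6) = 3*(-5/6*(-11)) = 3*(55/6) = 55/2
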